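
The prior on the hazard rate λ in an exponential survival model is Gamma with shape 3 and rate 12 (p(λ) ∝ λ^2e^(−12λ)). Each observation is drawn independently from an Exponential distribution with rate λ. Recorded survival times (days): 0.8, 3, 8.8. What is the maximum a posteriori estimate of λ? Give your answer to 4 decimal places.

λ̂_MAP = 0.2033

The Exponential(rate=λ) likelihood is ∝ λ^n e^(−λΣtᵢ). Here n = 3 and Σtᵢ = 0.8 + 3 + 8.8 = 12.6.
Posterior ∝ λ^2e^(−12λ) · λ^3e^(−12.6λ) = λ^5e^(−24.6λ), i.e. Gamma(6, 24.6).
Mode = (a−1)/b = 5/24.6 ≈ 0.2033.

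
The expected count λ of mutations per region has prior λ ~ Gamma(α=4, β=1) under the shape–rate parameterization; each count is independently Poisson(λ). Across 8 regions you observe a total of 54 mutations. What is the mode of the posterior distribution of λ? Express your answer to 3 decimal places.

λ̂_MAP = 6.333

Σxᵢ = 54, n = 8.
Posterior ∝ λ^3e^(−1λ) · λ^54e^(−8λ) = λ^57e^(−9λ), i.e. Gamma(shape=58, rate=9).
The mode of a Gamma(a, b) with a ≥ 1 (shape–rate) is (a−1)/b = 57/9 ≈ 6.333.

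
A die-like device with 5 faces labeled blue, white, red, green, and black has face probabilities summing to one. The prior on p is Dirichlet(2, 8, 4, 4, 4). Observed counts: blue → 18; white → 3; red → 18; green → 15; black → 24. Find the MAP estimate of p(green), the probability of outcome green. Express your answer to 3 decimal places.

MAP estimate of p(green) = 0.189

The posterior is Dirichlet(αᵢ + nᵢ) = Dirichlet(20, 11, 22, 19, 28).
For a Dirichlet(a₁,…,a_K) with all aᵢ > 1, the mode has j-th component (aⱼ − 1)/(Σaᵢ − K).
Here Σaᵢ = 100 and K = 5, so p(green) = (19 − 1)/(100 − 5) = 18/95 ≈ 0.189.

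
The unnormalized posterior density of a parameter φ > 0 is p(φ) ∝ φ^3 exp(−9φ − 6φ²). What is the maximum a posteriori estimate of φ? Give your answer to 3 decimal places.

ℓ'(φ) = 3/φ − 9 − 12φ. Setting this to zero and multiplying by φ: 12φ² + 9φ − 3 = 0.
φ = (−9 + √(9² + 4·12·3)) / (2·12) = (−9 + √225) / 24 = (−9 + 15)/24 = 1/4.
ℓ''(φ) = −3/φ² − 12 < 0, confirming a maximum.

φ̂_MAP = 0.250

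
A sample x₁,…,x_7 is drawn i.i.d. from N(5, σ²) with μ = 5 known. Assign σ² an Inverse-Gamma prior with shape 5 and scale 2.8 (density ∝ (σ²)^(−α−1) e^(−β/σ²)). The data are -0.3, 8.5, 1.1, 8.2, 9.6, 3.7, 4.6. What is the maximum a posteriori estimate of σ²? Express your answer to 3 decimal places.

Sum of squared deviations about the known mean: SS = (-0.3−5)² + (8.5−5)² + (1.1−5)² + (8.2−5)² + (9.6−5)² + (3.7−5)² + (4.6−5)² = 88.8.
The Normal likelihood contributes (σ²)^(−n/2) exp(−SS/(2σ²)), so the posterior is Inverse-Gamma(α + n/2, β + SS/2) = Inverse-Gamma(8.5, 47.2).
The mode of Inverse-Gamma(a, b) is b/(a+1) = 47.2/9.5 ≈ 4.968.

σ̂²_MAP = 4.968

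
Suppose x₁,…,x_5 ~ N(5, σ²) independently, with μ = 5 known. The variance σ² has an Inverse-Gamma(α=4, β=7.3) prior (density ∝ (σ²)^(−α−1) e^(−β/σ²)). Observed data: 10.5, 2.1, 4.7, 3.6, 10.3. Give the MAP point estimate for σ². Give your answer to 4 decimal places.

Sum of squared deviations about the known mean: SS = (10.5−5)² + (2.1−5)² + (4.7−5)² + (3.6−5)² + (10.3−5)² = 68.8.
The Normal likelihood contributes (σ²)^(−n/2) exp(−SS/(2σ²)), so the posterior is Inverse-Gamma(α + n/2, β + SS/2) = Inverse-Gamma(6.5, 41.7).
The mode of Inverse-Gamma(a, b) is b/(a+1) = 41.7/7.5 ≈ 5.5600.

σ̂²_MAP = 5.5600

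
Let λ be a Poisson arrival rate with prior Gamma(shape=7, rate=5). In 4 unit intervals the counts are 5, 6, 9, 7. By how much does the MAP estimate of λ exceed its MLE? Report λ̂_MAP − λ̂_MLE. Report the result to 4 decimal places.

Σxᵢ = 27. Posterior is Gamma(34, 9); MAP = (34−1)/9 = 33/9 ≈ 3.66667.
MLE = x̄ = 27/4 ≈ 6.75000.
Difference = 33/9 − 27/4 = -37/12 ≈ -3.0833.

MAP − MLE = -3.0833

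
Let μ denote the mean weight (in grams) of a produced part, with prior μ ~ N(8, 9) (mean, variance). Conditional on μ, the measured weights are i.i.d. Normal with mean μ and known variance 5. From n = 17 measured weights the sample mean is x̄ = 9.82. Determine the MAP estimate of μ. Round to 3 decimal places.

μ̂_MAP = 9.762

n = 17, x̄ = 9.82.
For a Normal prior and Normal likelihood with known variance, the posterior is Normal; its mode equals its mean, the precision-weighted average.
Prior precision 1/σ₀² = 1/9; data precision n/σ² = 17/5 = 3.4.
μ̂ = ((1/9)·8 + 3.4·9.82) / (1/9 + 3.4) = (77123/2250)/(158/45) = 77123/7900 ≈ 9.762.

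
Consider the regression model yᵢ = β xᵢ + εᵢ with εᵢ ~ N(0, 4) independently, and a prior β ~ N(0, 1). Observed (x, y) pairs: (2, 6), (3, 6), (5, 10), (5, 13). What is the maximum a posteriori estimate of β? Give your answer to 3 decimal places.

β̂_MAP = 2.164

log p(β | y) = −Σ(yᵢ − βxᵢ)²/(2·4) − β²/(2·1) + const.
Setting the derivative to zero: Σxᵢ(yᵢ − βxᵢ)/4 − β/1 = 0, so β = Σxᵢyᵢ / (Σxᵢ² + σ²/τ²).
Σxᵢyᵢ = 2·6 + 3·6 + 5·10 + 5·13 = 145; Σxᵢ² = 63; σ²/τ² = 4.
β̂_MAP = 145 / (63 + 4) = 145/67 ≈ 2.164.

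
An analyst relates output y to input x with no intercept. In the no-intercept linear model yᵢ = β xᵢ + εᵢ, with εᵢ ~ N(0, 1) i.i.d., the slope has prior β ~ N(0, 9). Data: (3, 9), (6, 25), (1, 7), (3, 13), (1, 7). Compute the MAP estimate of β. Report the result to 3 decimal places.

log p(β | y) = −Σ(yᵢ − βxᵢ)²/(2·1) − β²/(2·9) + const.
Setting the derivative to zero: Σxᵢ(yᵢ − βxᵢ)/1 − β/9 = 0, so β = Σxᵢyᵢ / (Σxᵢ² + σ²/τ²).
Σxᵢyᵢ = 3·9 + 6·25 + 1·7 + 3·13 + 1·7 = 230; Σxᵢ² = 56; σ²/τ² = 1/9.
β̂_MAP = 230 / (56 + 1/9) = 230/(505/9) = 414/101 ≈ 4.099.

β̂_MAP = 4.099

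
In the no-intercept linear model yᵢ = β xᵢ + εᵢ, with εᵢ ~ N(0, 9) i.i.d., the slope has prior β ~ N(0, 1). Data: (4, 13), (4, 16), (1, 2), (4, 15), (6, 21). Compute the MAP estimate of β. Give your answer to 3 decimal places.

log p(β | y) = −Σ(yᵢ − βxᵢ)²/(2·9) − β²/(2·1) + const.
Setting the derivative to zero: Σxᵢ(yᵢ − βxᵢ)/9 − β/1 = 0, so β = Σxᵢyᵢ / (Σxᵢ² + σ²/τ²).
Σxᵢyᵢ = 4·13 + 4·16 + 1·2 + 4·15 + 6·21 = 304; Σxᵢ² = 85; σ²/τ² = 9.
β̂_MAP = 304 / (85 + 9) = 304/94 ≈ 3.234.

β̂_MAP = 3.234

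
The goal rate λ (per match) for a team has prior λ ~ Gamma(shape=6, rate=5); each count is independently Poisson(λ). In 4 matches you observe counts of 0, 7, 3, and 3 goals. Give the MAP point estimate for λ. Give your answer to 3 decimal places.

Σxᵢ = 0+7+3+3 = 13, with n = 4.
Posterior ∝ λ^5e^(−5λ) · λ^13e^(−4λ) = λ^18e^(−9λ), i.e. Gamma(shape=19, rate=9).
The mode of a Gamma(a, b) with a ≥ 1 (shape–rate) is (a−1)/b = 18/9 ≈ 2.000.

λ̂_MAP = 2.000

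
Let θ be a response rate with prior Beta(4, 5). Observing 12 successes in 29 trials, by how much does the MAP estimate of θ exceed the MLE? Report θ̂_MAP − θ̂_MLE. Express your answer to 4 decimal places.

Posterior is Beta(16, 22); MAP = (16−1)/(38−2) = 15/36 ≈ 0.41667.
MLE ignores the prior: θ̂_MLE = k/n = 12/29 ≈ 0.41379.
Difference = 15/36 − 12/29 = 1/348 ≈ 0.0029.

MAP − MLE = 0.0029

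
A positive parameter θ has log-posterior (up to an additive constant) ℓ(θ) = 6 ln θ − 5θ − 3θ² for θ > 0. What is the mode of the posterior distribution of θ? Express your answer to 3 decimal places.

ℓ'(θ) = 6/θ − 5 − 6θ. Setting this to zero and multiplying by θ: 6θ² + 5θ − 6 = 0.
θ = (−5 + √(5² + 4·6·6)) / (2·6) = (−5 + √169) / 12 = (−5 + 13)/12 = 2/3.
ℓ''(θ) = −6/θ² − 6 < 0, confirming a maximum.

θ̂_MAP = 0.667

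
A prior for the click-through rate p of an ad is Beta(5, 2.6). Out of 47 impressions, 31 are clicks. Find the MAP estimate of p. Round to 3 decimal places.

p̂_MAP = 0.665

Prior: Beta(5, 2.6).
Data: 31 successes in 47 trials. The binomial likelihood contributes p^31(1−p)^16, so the posterior is Beta(5+31, 2.6+16) = Beta(36, 18.6).
For Beta(a, b) with a, b > 1 the mode is (a−1)/(a+b−2) = 35/52.6 ≈ 0.665.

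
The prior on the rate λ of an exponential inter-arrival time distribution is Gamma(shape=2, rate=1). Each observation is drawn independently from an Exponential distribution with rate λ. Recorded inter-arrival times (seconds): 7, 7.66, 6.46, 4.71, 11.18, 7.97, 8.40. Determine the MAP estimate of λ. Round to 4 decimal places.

λ̂_MAP = 0.1471

The Exponential(rate=λ) likelihood is ∝ λ^n e^(−λΣtᵢ). Here n = 7 and Σtᵢ = 7 + 7.66 + 6.46 + 4.71 + 11.18 + 7.97 + 8.40 = 53.38.
Posterior ∝ λe^(−1λ) · λ^7e^(−53.38λ) = λ^8e^(−54.38λ), i.e. Gamma(9, 54.38).
Mode = (a−1)/b = 8/54.38 ≈ 0.1471.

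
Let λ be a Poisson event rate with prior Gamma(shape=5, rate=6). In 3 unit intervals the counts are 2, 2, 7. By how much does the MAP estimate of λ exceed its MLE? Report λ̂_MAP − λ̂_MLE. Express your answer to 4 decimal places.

Σxᵢ = 11. Posterior is Gamma(16, 9); MAP = (16−1)/9 = 15/9 ≈ 1.66667.
MLE = x̄ = 11/3 ≈ 3.66667.
Difference = 15/9 − 11/3 = -2 ≈ -2.0000.

MAP − MLE = -2.0000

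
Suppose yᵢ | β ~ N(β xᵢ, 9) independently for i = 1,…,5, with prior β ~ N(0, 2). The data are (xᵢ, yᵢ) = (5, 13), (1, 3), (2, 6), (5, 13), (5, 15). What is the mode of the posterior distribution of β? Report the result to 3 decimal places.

β̂_MAP = 2.604

log p(β | y) = −Σ(yᵢ − βxᵢ)²/(2·9) − β²/(2·2) + const.
Setting the derivative to zero: Σxᵢ(yᵢ − βxᵢ)/9 − β/2 = 0, so β = Σxᵢyᵢ / (Σxᵢ² + σ²/τ²).
Σxᵢyᵢ = 5·13 + 1·3 + 2·6 + 5·13 + 5·15 = 220; Σxᵢ² = 80; σ²/τ² = 4.5.
β̂_MAP = 220 / (80 + 4.5) = 220/84.5 ≈ 2.604.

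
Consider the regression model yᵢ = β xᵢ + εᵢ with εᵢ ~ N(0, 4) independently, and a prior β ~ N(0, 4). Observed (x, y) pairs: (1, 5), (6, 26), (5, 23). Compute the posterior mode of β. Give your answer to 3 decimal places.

log p(β | y) = −Σ(yᵢ − βxᵢ)²/(2·4) − β²/(2·4) + const.
Setting the derivative to zero: Σxᵢ(yᵢ − βxᵢ)/4 − β/4 = 0, so β = Σxᵢyᵢ / (Σxᵢ² + σ²/τ²).
Σxᵢyᵢ = 1·5 + 6·26 + 5·23 = 276; Σxᵢ² = 62; σ²/τ² = 1.
β̂_MAP = 276 / (62 + 1) = 276/63 ≈ 4.381.

β̂_MAP = 4.381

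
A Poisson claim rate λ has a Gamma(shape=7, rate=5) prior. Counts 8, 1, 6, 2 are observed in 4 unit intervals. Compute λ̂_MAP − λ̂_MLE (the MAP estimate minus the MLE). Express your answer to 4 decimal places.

MAP − MLE = -1.6944

Σxᵢ = 17. Posterior is Gamma(24, 9); MAP = (24−1)/9 = 23/9 ≈ 2.55556.
MLE = x̄ = 17/4 ≈ 4.25000.
Difference = 23/9 − 17/4 = -61/36 ≈ -1.6944.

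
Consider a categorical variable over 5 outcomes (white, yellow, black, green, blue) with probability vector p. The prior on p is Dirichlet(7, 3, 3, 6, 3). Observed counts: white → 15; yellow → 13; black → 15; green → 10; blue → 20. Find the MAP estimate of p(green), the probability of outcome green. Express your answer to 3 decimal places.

The posterior is Dirichlet(αᵢ + nᵢ) = Dirichlet(22, 16, 18, 16, 23).
For a Dirichlet(a₁,…,a_K) with all aᵢ > 1, the mode has j-th component (aⱼ − 1)/(Σaᵢ − K).
Here Σaᵢ = 95 and K = 5, so p(green) = (16 − 1)/(95 − 5) = 15/90 ≈ 0.167.

MAP estimate of p(green) = 0.167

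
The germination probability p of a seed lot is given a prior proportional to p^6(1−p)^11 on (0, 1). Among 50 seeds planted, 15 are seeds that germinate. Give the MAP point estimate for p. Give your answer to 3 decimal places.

The prior density ∝ p^6(1−p)^11 is the kernel of Beta(7, 12).
Data: 15 successes in 50 trials. The binomial likelihood contributes p^15(1−p)^35, so the posterior is Beta(7+15, 12+35) = Beta(22, 47).
For Beta(a, b) with a, b > 1 the mode is (a−1)/(a+b−2) = 21/67 ≈ 0.313.

p̂_MAP = 0.313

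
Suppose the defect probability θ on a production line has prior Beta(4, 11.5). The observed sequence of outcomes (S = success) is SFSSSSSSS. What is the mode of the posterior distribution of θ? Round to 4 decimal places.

Prior: Beta(4, 11.5).
Data: 8 successes in 9 trials (from the sequence). The binomial likelihood contributes θ^8(1−θ)^1, so the posterior is Beta(4+8, 11.5+1) = Beta(12, 12.5).
For Beta(a, b) with a, b > 1 the mode is (a−1)/(a+b−2) = 11/22.5 ≈ 0.4889.

θ̂_MAP = 0.4889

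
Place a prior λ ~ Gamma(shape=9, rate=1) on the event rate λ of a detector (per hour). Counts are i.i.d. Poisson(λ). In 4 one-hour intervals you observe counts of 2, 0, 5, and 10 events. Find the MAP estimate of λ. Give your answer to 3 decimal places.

Σxᵢ = 2+0+5+10 = 17, with n = 4.
Posterior ∝ λ^8e^(−1λ) · λ^17e^(−4λ) = λ^25e^(−5λ), i.e. Gamma(shape=26, rate=5).
The mode of a Gamma(a, b) with a ≥ 1 (shape–rate) is (a−1)/b = 25/5 ≈ 5.000.

λ̂_MAP = 5.000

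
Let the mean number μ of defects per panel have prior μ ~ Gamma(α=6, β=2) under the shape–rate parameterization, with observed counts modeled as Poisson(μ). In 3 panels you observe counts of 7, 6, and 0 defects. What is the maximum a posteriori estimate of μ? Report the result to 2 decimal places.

μ̂_MAP = 3.60

Σxᵢ = 7+6+0 = 13, with n = 3.
Posterior ∝ μ^5e^(−2μ) · μ^13e^(−3μ) = μ^18e^(−5μ), i.e. Gamma(shape=19, rate=5).
The mode of a Gamma(a, b) with a ≥ 1 (shape–rate) is (a−1)/b = 18/5 ≈ 3.60.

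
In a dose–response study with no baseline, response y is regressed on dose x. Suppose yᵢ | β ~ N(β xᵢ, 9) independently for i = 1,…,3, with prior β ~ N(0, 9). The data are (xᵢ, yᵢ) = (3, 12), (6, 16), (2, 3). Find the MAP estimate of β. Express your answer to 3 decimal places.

log p(β | y) = −Σ(yᵢ − βxᵢ)²/(2·9) − β²/(2·9) + const.
Setting the derivative to zero: Σxᵢ(yᵢ − βxᵢ)/9 − β/9 = 0, so β = Σxᵢyᵢ / (Σxᵢ² + σ²/τ²).
Σxᵢyᵢ = 3·12 + 6·16 + 2·3 = 138; Σxᵢ² = 49; σ²/τ² = 1.
β̂_MAP = 138 / (49 + 1) = 138/50 ≈ 2.760.

β̂_MAP = 2.760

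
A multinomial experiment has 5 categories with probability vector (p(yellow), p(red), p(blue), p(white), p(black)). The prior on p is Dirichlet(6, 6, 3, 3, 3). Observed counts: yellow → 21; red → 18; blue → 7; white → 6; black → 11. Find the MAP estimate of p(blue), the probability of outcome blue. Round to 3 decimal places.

MAP estimate of p(blue) = 0.114

The posterior is Dirichlet(αᵢ + nᵢ) = Dirichlet(27, 24, 10, 9, 14).
For a Dirichlet(a₁,…,a_K) with all aᵢ > 1, the mode has j-th component (aⱼ − 1)/(Σaᵢ − K).
Here Σaᵢ = 84 and K = 5, so p(blue) = (10 − 1)/(84 − 5) = 9/79 ≈ 0.114.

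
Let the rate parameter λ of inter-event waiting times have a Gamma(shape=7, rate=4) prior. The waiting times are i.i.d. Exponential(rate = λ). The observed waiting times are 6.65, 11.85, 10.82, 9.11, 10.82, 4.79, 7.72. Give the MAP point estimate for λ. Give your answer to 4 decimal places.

The Exponential(rate=λ) likelihood is ∝ λ^n e^(−λΣtᵢ). Here n = 7 and Σtᵢ = 6.65 + 11.85 + 10.82 + 9.11 + 10.82 + 4.79 + 7.72 = 61.76.
Posterior ∝ λ^6e^(−4λ) · λ^7e^(−61.76λ) = λ^13e^(−65.76λ), i.e. Gamma(14, 65.76).
Mode = (a−1)/b = 13/65.76 ≈ 0.1977.

λ̂_MAP = 0.1977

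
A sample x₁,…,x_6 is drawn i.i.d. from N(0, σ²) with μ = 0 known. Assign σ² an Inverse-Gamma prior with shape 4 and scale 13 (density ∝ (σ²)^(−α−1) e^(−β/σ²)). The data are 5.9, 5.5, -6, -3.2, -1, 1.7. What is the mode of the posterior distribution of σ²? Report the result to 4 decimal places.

Sum of squared deviations about the known mean: SS = (5.9−0)² + (5.5−0)² + (-6−0)² + (-3.2−0)² + (-1−0)² + (1.7−0)² = 115.19.
The Normal likelihood contributes (σ²)^(−n/2) exp(−SS/(2σ²)), so the posterior is Inverse-Gamma(α + n/2, β + SS/2) = Inverse-Gamma(7, 70.595).
The mode of Inverse-Gamma(a, b) is b/(a+1) = 70.595/8 ≈ 8.8244.

σ̂²_MAP = 8.8244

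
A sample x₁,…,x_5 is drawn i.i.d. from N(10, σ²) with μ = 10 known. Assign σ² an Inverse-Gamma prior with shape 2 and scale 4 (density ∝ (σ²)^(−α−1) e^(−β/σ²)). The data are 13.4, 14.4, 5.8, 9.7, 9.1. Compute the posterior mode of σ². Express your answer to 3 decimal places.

Sum of squared deviations about the known mean: SS = (13.4−10)² + (14.4−10)² + (5.8−10)² + (9.7−10)² + (9.1−10)² = 49.46.
The Normal likelihood contributes (σ²)^(−n/2) exp(−SS/(2σ²)), so the posterior is Inverse-Gamma(α + n/2, β + SS/2) = Inverse-Gamma(4.5, 28.73).
The mode of Inverse-Gamma(a, b) is b/(a+1) = 28.73/5.5 ≈ 5.224.

σ̂²_MAP = 5.224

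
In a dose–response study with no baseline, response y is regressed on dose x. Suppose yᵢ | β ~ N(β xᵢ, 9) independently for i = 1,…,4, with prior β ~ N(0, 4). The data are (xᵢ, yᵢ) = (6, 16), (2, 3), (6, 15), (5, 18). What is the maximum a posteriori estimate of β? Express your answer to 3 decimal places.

log p(β | y) = −Σ(yᵢ − βxᵢ)²/(2·9) − β²/(2·4) + const.
Setting the derivative to zero: Σxᵢ(yᵢ − βxᵢ)/9 − β/4 = 0, so β = Σxᵢyᵢ / (Σxᵢ² + σ²/τ²).
Σxᵢyᵢ = 6·16 + 2·3 + 6·15 + 5·18 = 282; Σxᵢ² = 101; σ²/τ² = 2.25.
β̂_MAP = 282 / (101 + 2.25) = 282/103.25 ≈ 2.731.

β̂_MAP = 2.731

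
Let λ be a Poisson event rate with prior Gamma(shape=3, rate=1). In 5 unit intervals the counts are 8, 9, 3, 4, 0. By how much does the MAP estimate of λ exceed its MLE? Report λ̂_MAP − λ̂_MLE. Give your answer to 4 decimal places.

Σxᵢ = 24. Posterior is Gamma(27, 6); MAP = (27−1)/6 = 26/6 ≈ 4.33333.
MLE = x̄ = 24/5 ≈ 4.80000.
Difference = 26/6 − 24/5 = -7/15 ≈ -0.4667.

MAP − MLE = -0.4667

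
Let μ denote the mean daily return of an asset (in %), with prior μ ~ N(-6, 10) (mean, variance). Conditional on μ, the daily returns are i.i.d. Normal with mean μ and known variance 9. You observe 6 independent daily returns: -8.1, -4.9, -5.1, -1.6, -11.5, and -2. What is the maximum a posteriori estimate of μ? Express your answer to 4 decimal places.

n = 6; x̄ = ((-8.1) + (-4.9) + (-5.1) + (-1.6) + (-11.5) + (-2))/6 = -33.2/6 = -83/15 ≈ -5.5333.
For a Normal prior and Normal likelihood with known variance, the posterior is Normal; its mode equals its mean, the precision-weighted average.
Prior precision 1/σ₀² = 1/10 = 0.1; data precision n/σ² = 6/9 = 2/3.
μ̂ = (0.1·(-6) + (2/3)·(-83/15)) / (0.1 + 2/3) = (-193/45)/(23/30) = -386/69 ≈ -5.5942.

μ̂_MAP = -5.5942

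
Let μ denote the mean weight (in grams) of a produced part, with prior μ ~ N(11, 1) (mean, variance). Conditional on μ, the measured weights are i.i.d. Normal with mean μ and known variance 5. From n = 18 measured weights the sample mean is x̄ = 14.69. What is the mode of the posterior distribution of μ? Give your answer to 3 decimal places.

n = 18, x̄ = 14.69.
For a Normal prior and Normal likelihood with known variance, the posterior is Normal; its mode equals its mean, the precision-weighted average.
Prior precision 1/σ₀² = 1/1 = 1; data precision n/σ² = 18/5 = 3.6.
μ̂ = (1·11 + 3.6·14.69) / (1 + 3.6) = 63.884/4.6 = 15971/1150 ≈ 13.888.

μ̂_MAP = 13.888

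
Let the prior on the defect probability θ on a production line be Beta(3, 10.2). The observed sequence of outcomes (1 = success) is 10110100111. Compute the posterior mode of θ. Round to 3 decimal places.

θ̂_MAP = 0.405

Prior: Beta(3, 10.2).
Data: 7 successes in 11 trials (from the sequence). The binomial likelihood contributes θ^7(1−θ)^4, so the posterior is Beta(3+7, 10.2+4) = Beta(10, 14.2).
For Beta(a, b) with a, b > 1 the mode is (a−1)/(a+b−2) = 9/22.2 ≈ 0.405.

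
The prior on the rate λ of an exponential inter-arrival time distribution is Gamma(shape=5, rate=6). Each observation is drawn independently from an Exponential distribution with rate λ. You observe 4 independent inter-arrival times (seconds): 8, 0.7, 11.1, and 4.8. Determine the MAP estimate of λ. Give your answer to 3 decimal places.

λ̂_MAP = 0.261

The Exponential(rate=λ) likelihood is ∝ λ^n e^(−λΣtᵢ). Here n = 4 and Σtᵢ = 8 + 0.7 + 11.1 + 4.8 = 24.6.
Posterior ∝ λ^4e^(−6λ) · λ^4e^(−24.6λ) = λ^8e^(−30.6λ), i.e. Gamma(9, 30.6).
Mode = (a−1)/b = 8/30.6 ≈ 0.261.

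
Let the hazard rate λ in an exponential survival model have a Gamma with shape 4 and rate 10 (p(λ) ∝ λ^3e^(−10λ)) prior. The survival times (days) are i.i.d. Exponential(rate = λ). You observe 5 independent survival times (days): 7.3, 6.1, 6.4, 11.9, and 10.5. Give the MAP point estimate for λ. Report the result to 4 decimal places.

The Exponential(rate=λ) likelihood is ∝ λ^n e^(−λΣtᵢ). Here n = 5 and Σtᵢ = 7.3 + 6.1 + 6.4 + 11.9 + 10.5 = 42.2.
Posterior ∝ λ^3e^(−10λ) · λ^5e^(−42.2λ) = λ^8e^(−52.2λ), i.e. Gamma(9, 52.2).
Mode = (a−1)/b = 8/52.2 ≈ 0.1533.

λ̂_MAP = 0.1533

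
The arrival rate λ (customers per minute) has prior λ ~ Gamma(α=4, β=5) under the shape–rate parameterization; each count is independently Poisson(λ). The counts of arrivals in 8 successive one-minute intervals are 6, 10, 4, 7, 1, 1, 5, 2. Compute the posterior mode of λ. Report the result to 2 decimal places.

Σxᵢ = 6+10+4+7+1+1+5+2 = 36, with n = 8.
Posterior ∝ λ^3e^(−5λ) · λ^36e^(−8λ) = λ^39e^(−13λ), i.e. Gamma(shape=40, rate=13).
The mode of a Gamma(a, b) with a ≥ 1 (shape–rate) is (a−1)/b = 39/13 ≈ 3.00.

λ̂_MAP = 3.00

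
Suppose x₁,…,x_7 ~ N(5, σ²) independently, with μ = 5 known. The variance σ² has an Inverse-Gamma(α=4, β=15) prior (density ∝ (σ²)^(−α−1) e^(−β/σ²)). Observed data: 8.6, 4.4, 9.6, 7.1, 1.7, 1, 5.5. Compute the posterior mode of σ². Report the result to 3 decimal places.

σ̂²_MAP = 5.649

Sum of squared deviations about the known mean: SS = (8.6−5)² + (4.4−5)² + (9.6−5)² + (7.1−5)² + (1.7−5)² + (1−5)² + (5.5−5)² = 66.03.
The Normal likelihood contributes (σ²)^(−n/2) exp(−SS/(2σ²)), so the posterior is Inverse-Gamma(α + n/2, β + SS/2) = Inverse-Gamma(7.5, 48.015).
The mode of Inverse-Gamma(a, b) is b/(a+1) = 48.015/8.5 ≈ 5.649.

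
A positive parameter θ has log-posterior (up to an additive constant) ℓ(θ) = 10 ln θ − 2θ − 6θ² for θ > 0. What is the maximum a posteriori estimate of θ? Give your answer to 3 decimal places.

ℓ'(θ) = 10/θ − 2 − 12θ. Setting this to zero and multiplying by θ: 12θ² + 2θ − 10 = 0.
θ = (−2 + √(2² + 4·12·10)) / (2·12) = (−2 + √484) / 24 = (−2 + 22)/24 = 5/6.
ℓ''(θ) = −10/θ² − 12 < 0, confirming a maximum.

θ̂_MAP = 0.833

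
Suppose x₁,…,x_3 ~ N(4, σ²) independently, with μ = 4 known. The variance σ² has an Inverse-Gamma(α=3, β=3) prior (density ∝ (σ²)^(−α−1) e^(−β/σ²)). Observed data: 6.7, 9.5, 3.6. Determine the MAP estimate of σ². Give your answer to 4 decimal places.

σ̂²_MAP = 3.9727

Sum of squared deviations about the known mean: SS = (6.7−4)² + (9.5−4)² + (3.6−4)² = 37.7.
The Normal likelihood contributes (σ²)^(−n/2) exp(−SS/(2σ²)), so the posterior is Inverse-Gamma(α + n/2, β + SS/2) = Inverse-Gamma(4.5, 21.85).
The mode of Inverse-Gamma(a, b) is b/(a+1) = 21.85/5.5 ≈ 3.9727.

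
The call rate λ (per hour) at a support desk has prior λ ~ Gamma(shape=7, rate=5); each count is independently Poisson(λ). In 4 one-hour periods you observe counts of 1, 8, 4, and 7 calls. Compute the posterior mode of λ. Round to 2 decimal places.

λ̂_MAP = 2.89

Σxᵢ = 1+8+4+7 = 20, with n = 4.
Posterior ∝ λ^6e^(−5λ) · λ^20e^(−4λ) = λ^26e^(−9λ), i.e. Gamma(shape=27, rate=9).
The mode of a Gamma(a, b) with a ≥ 1 (shape–rate) is (a−1)/b = 26/9 ≈ 2.89.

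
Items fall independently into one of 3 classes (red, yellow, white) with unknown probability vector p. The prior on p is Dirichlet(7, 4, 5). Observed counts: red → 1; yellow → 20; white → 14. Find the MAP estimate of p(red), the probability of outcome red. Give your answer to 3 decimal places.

The posterior is Dirichlet(αᵢ + nᵢ) = Dirichlet(8, 24, 19).
For a Dirichlet(a₁,…,a_K) with all aᵢ > 1, the mode has j-th component (aⱼ − 1)/(Σaᵢ − K).
Here Σaᵢ = 51 and K = 3, so p(red) = (8 − 1)/(51 − 3) = 7/48 ≈ 0.146.

MAP estimate of p(red) = 0.146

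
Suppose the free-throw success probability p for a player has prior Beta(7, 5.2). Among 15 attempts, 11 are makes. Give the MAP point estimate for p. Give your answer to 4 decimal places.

Prior: Beta(7, 5.2).
Data: 11 successes in 15 trials. The binomial likelihood contributes p^11(1−p)^4, so the posterior is Beta(7+11, 5.2+4) = Beta(18, 9.2).
For Beta(a, b) with a, b > 1 the mode is (a−1)/(a+b−2) = 17/25.2 ≈ 0.6746.

p̂_MAP = 0.6746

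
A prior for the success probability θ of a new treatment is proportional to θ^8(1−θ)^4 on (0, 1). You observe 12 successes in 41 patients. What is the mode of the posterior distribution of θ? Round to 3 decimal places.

The prior density ∝ θ^8(1−θ)^4 is the kernel of Beta(9, 5).
Data: 12 successes in 41 trials. The binomial likelihood contributes θ^12(1−θ)^29, so the posterior is Beta(9+12, 5+29) = Beta(21, 34).
For Beta(a, b) with a, b > 1 the mode is (a−1)/(a+b−2) = 20/53 ≈ 0.377.

θ̂_MAP = 0.377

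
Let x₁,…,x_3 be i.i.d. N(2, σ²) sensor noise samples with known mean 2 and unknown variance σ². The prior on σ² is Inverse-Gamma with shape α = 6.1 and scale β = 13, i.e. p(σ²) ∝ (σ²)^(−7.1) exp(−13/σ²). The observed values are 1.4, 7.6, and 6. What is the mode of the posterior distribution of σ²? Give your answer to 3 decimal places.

Sum of squared deviations about the known mean: SS = (1.4−2)² + (7.6−2)² + (6−2)² = 47.72.
The Normal likelihood contributes (σ²)^(−n/2) exp(−SS/(2σ²)), so the posterior is Inverse-Gamma(α + n/2, β + SS/2) = Inverse-Gamma(7.6, 36.86).
The mode of Inverse-Gamma(a, b) is b/(a+1) = 36.86/8.6 ≈ 4.286.

σ̂²_MAP = 4.286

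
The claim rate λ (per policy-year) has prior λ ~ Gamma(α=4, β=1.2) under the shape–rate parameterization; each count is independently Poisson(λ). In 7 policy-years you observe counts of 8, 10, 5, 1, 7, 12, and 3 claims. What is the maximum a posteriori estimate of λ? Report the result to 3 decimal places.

λ̂_MAP = 5.976

Σxᵢ = 8+10+5+1+7+12+3 = 46, with n = 7.
Posterior ∝ λ^3e^(−1.2λ) · λ^46e^(−7λ) = λ^49e^(−8.2λ), i.e. Gamma(shape=50, rate=8.2).
The mode of a Gamma(a, b) with a ≥ 1 (shape–rate) is (a−1)/b = 49/8.2 ≈ 5.976.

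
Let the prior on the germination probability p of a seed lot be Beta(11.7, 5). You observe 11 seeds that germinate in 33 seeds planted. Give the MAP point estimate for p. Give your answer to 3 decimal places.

Prior: Beta(11.7, 5).
Data: 11 successes in 33 trials. The binomial likelihood contributes p^11(1−p)^22, so the posterior is Beta(11.7+11, 5+22) = Beta(22.7, 27).
For Beta(a, b) with a, b > 1 the mode is (a−1)/(a+b−2) = 21.7/47.7 ≈ 0.455.

p̂_MAP = 0.455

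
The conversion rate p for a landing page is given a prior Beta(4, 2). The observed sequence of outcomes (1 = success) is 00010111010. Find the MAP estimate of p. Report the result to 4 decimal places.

p̂_MAP = 0.5333

Prior: Beta(4, 2).
Data: 5 successes in 11 trials (from the sequence). The binomial likelihood contributes p^5(1−p)^6, so the posterior is Beta(4+5, 2+6) = Beta(9, 8).
For Beta(a, b) with a, b > 1 the mode is (a−1)/(a+b−2) = 8/15 ≈ 0.5333.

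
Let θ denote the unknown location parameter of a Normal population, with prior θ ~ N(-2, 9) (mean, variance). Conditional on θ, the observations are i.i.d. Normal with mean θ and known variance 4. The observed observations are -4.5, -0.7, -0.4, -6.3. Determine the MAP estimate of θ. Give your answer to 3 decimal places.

θ̂_MAP = -2.878

n = 4; x̄ = ((-4.5) + (-0.7) + (-0.4) + (-6.3))/4 = -11.9/4 = -2.975.
For a Normal prior and Normal likelihood with known variance, the posterior is Normal; its mode equals its mean, the precision-weighted average.
Prior precision 1/σ₀² = 1/9; data precision n/σ² = 4/4 = 1.
θ̂ = ((1/9)·(-2) + 1·(-2.975)) / (1/9 + 1) = (-1151/360)/(10/9) = -2.8775 ≈ -2.878.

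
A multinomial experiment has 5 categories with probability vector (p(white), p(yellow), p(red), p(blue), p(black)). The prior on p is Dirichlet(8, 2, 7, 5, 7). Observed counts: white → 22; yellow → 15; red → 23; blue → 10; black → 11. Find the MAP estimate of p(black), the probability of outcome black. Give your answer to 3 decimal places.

The posterior is Dirichlet(αᵢ + nᵢ) = Dirichlet(30, 17, 30, 15, 18).
For a Dirichlet(a₁,…,a_K) with all aᵢ > 1, the mode has j-th component (aⱼ − 1)/(Σaᵢ − K).
Here Σaᵢ = 110 and K = 5, so p(black) = (18 − 1)/(110 − 5) = 17/105 ≈ 0.162.

MAP estimate of p(black) = 0.162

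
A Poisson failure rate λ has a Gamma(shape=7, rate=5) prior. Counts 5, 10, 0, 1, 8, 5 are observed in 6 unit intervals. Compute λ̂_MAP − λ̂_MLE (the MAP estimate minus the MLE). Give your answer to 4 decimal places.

Σxᵢ = 29. Posterior is Gamma(36, 11); MAP = (36−1)/11 = 35/11 ≈ 3.18182.
MLE = x̄ = 29/6 ≈ 4.83333.
Difference = 35/11 − 29/6 = -109/66 ≈ -1.6515.

MAP − MLE = -1.6515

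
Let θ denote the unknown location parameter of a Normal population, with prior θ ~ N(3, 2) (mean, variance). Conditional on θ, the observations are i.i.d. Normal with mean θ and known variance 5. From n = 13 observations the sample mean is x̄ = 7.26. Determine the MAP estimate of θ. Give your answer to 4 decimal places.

θ̂_MAP = 6.5729

n = 13, x̄ = 7.26.
For a Normal prior and Normal likelihood with known variance, the posterior is Normal; its mode equals its mean, the precision-weighted average.
Prior precision 1/σ₀² = 1/2 = 0.5; data precision n/σ² = 13/5 = 2.6.
θ̂ = (0.5·3 + 2.6·7.26) / (0.5 + 2.6) = 20.376/3.1 = 5094/775 ≈ 6.5729.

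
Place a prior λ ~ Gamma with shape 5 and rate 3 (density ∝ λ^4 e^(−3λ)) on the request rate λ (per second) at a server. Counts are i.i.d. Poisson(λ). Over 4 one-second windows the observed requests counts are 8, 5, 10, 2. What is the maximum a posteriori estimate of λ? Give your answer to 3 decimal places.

Σxᵢ = 8+5+10+2 = 25, with n = 4.
Posterior ∝ λ^4e^(−3λ) · λ^25e^(−4λ) = λ^29e^(−7λ), i.e. Gamma(shape=30, rate=7).
The mode of a Gamma(a, b) with a ≥ 1 (shape–rate) is (a−1)/b = 29/7 ≈ 4.143.

λ̂_MAP = 4.143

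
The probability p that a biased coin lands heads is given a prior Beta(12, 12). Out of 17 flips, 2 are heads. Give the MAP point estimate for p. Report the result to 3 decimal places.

p̂_MAP = 0.333

Prior: Beta(12, 12).
Data: 2 successes in 17 trials. The binomial likelihood contributes p^2(1−p)^15, so the posterior is Beta(12+2, 12+15) = Beta(14, 27).
For Beta(a, b) with a, b > 1 the mode is (a−1)/(a+b−2) = 13/39 ≈ 0.333.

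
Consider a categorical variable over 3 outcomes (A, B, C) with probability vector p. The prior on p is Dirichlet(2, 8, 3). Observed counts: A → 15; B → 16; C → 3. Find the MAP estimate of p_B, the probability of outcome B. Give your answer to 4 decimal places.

MAP estimate of p_B = 0.5227

The posterior is Dirichlet(αᵢ + nᵢ) = Dirichlet(17, 24, 6).
For a Dirichlet(a₁,…,a_K) with all aᵢ > 1, the mode has j-th component (aⱼ − 1)/(Σaᵢ − K).
Here Σaᵢ = 47 and K = 3, so p_B = (24 − 1)/(47 − 3) = 23/44 ≈ 0.5227.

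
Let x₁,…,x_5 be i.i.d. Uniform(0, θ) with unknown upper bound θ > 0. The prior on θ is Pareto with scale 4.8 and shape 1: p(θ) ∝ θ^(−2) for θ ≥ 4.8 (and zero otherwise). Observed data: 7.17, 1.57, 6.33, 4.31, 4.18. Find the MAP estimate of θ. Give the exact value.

The Uniform(0, θ) likelihood is θ^(−n) for θ ≥ max(xᵢ), zero otherwise. Here max(xᵢ) = 7.17.
Posterior ∝ θ^(−2) · θ^(−5) = θ^(−7) on θ ≥ max(4.8, 7.17) = 7.17.
This density is strictly decreasing in θ, so the posterior mode lies at the lower boundary of the support.

θ̂_MAP = 7.17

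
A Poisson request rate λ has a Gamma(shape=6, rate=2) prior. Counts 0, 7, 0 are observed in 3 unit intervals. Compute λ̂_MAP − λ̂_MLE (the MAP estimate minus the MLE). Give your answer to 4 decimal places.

Σxᵢ = 7. Posterior is Gamma(13, 5); MAP = (13−1)/5 = 12/5 ≈ 2.40000.
MLE = x̄ = 7/3 ≈ 2.33333.
Difference = 12/5 − 7/3 = 1/15 ≈ 0.0667.

MAP − MLE = 0.0667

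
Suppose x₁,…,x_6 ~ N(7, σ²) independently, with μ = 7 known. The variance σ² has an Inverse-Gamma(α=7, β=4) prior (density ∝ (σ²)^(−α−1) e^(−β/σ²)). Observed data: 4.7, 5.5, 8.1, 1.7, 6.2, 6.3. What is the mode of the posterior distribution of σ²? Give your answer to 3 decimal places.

σ̂²_MAP = 2.090

Sum of squared deviations about the known mean: SS = (4.7−7)² + (5.5−7)² + (8.1−7)² + (1.7−7)² + (6.2−7)² + (6.3−7)² = 37.97.
The Normal likelihood contributes (σ²)^(−n/2) exp(−SS/(2σ²)), so the posterior is Inverse-Gamma(α + n/2, β + SS/2) = Inverse-Gamma(10, 22.985).
The mode of Inverse-Gamma(a, b) is b/(a+1) = 22.985/11 ≈ 2.090.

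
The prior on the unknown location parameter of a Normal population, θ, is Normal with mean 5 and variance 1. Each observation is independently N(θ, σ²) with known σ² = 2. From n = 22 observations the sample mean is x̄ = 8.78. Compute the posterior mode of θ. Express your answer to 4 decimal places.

n = 22, x̄ = 8.78.
For a Normal prior and Normal likelihood with known variance, the posterior is Normal; its mode equals its mean, the precision-weighted average.
Prior precision 1/σ₀² = 1/1 = 1; data precision n/σ² = 22/2 = 11.
θ̂ = (1·5 + 11·8.78) / (1 + 11) = 101.58/12 = 8.4650.

θ̂_MAP = 8.4650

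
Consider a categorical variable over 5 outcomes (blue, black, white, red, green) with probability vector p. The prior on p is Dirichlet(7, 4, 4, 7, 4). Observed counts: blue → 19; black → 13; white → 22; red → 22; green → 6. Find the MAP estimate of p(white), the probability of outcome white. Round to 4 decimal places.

MAP estimate of p(white) = 0.2427

The posterior is Dirichlet(αᵢ + nᵢ) = Dirichlet(26, 17, 26, 29, 10).
For a Dirichlet(a₁,…,a_K) with all aᵢ > 1, the mode has j-th component (aⱼ − 1)/(Σaᵢ − K).
Here Σaᵢ = 108 and K = 5, so p(white) = (26 − 1)/(108 − 5) = 25/103 ≈ 0.2427.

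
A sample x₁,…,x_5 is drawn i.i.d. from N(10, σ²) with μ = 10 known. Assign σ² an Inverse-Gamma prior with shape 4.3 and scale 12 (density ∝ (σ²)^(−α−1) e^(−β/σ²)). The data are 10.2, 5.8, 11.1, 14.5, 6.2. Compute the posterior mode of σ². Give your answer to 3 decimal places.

Sum of squared deviations about the known mean: SS = (10.2−10)² + (5.8−10)² + (11.1−10)² + (14.5−10)² + (6.2−10)² = 53.58.
The Normal likelihood contributes (σ²)^(−n/2) exp(−SS/(2σ²)), so the posterior is Inverse-Gamma(α + n/2, β + SS/2) = Inverse-Gamma(6.8, 38.79).
The mode of Inverse-Gamma(a, b) is b/(a+1) = 38.79/7.8 ≈ 4.973.

σ̂²_MAP = 4.973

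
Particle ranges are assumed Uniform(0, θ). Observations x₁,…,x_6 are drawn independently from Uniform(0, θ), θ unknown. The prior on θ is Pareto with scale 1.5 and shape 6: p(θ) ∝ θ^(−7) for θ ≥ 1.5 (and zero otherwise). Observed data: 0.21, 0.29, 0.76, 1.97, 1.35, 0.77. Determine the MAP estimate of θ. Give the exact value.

θ̂_MAP = 1.97

The Uniform(0, θ) likelihood is θ^(−n) for θ ≥ max(xᵢ), zero otherwise. Here max(xᵢ) = 1.97.
Posterior ∝ θ^(−7) · θ^(−6) = θ^(−13) on θ ≥ max(1.5, 1.97) = 1.97.
This density is strictly decreasing in θ, so the posterior mode lies at the lower boundary of the support.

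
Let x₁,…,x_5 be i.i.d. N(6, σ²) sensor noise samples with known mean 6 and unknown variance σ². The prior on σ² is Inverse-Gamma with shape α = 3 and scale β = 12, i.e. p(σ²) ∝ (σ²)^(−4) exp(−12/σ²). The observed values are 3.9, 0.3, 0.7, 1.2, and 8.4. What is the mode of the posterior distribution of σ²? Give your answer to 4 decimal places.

Sum of squared deviations about the known mean: SS = (3.9−6)² + (0.3−6)² + (0.7−6)² + (1.2−6)² + (8.4−6)² = 93.79.
The Normal likelihood contributes (σ²)^(−n/2) exp(−SS/(2σ²)), so the posterior is Inverse-Gamma(α + n/2, β + SS/2) = Inverse-Gamma(5.5, 58.895).
The mode of Inverse-Gamma(a, b) is b/(a+1) = 58.895/6.5 ≈ 9.0608.

σ̂²_MAP = 9.0608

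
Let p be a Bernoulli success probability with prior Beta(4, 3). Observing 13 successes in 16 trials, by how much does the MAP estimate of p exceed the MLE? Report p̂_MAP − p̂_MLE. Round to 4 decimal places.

Posterior is Beta(17, 6); MAP = (17−1)/(23−2) = 16/21 ≈ 0.76190.
MLE ignores the prior: p̂_MLE = k/n = 13/16 ≈ 0.81250.
Difference = 16/21 − 13/16 = -17/336 ≈ -0.0506.

MAP − MLE = -0.0506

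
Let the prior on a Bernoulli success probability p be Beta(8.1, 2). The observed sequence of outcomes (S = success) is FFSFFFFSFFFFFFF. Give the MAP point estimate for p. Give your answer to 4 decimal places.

Prior: Beta(8.1, 2).
Data: 2 successes in 15 trials (from the sequence). The binomial likelihood contributes p^2(1−p)^13, so the posterior is Beta(8.1+2, 2+13) = Beta(10.1, 15).
For Beta(a, b) with a, b > 1 the mode is (a−1)/(a+b−2) = 9.1/23.1 ≈ 0.3939.

p̂_MAP = 0.3939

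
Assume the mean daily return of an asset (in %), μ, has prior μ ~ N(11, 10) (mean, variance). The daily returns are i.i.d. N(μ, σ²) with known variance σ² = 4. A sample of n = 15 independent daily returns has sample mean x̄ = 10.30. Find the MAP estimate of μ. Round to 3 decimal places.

μ̂_MAP = 10.318

n = 15, x̄ = 10.30.
For a Normal prior and Normal likelihood with known variance, the posterior is Normal; its mode equals its mean, the precision-weighted average.
Prior precision 1/σ₀² = 1/10 = 0.1; data precision n/σ² = 15/4 = 3.75.
μ̂ = (0.1·11 + 3.75·10.3) / (0.1 + 3.75) = 39.725/3.85 = 227/22 ≈ 10.318.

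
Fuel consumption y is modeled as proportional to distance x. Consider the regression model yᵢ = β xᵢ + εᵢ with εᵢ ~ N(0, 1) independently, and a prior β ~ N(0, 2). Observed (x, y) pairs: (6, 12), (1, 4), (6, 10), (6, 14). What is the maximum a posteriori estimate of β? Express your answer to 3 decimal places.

log p(β | y) = −Σ(yᵢ − βxᵢ)²/(2·1) − β²/(2·2) + const.
Setting the derivative to zero: Σxᵢ(yᵢ − βxᵢ)/1 − β/2 = 0, so β = Σxᵢyᵢ / (Σxᵢ² + σ²/τ²).
Σxᵢyᵢ = 6·12 + 1·4 + 6·10 + 6·14 = 220; Σxᵢ² = 109; σ²/τ² = 0.5.
β̂_MAP = 220 / (109 + 0.5) = 220/109.5 ≈ 2.009.

β̂_MAP = 2.009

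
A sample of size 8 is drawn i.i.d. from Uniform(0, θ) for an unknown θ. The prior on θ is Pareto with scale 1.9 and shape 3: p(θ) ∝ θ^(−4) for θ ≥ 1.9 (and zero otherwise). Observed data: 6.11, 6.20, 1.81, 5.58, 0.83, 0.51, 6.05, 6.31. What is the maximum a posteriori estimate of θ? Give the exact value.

The Uniform(0, θ) likelihood is θ^(−n) for θ ≥ max(xᵢ), zero otherwise. Here max(xᵢ) = 6.31.
Posterior ∝ θ^(−4) · θ^(−8) = θ^(−12) on θ ≥ max(1.9, 6.31) = 6.31.
This density is strictly decreasing in θ, so the posterior mode lies at the lower boundary of the support.

θ̂_MAP = 6.31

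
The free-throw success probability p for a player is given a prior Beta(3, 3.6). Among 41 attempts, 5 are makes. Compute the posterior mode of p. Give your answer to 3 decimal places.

p̂_MAP = 0.154

Prior: Beta(3, 3.6).
Data: 5 successes in 41 trials. The binomial likelihood contributes p^5(1−p)^36, so the posterior is Beta(3+5, 3.6+36) = Beta(8, 39.6).
For Beta(a, b) with a, b > 1 the mode is (a−1)/(a+b−2) = 7/45.6 ≈ 0.154.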